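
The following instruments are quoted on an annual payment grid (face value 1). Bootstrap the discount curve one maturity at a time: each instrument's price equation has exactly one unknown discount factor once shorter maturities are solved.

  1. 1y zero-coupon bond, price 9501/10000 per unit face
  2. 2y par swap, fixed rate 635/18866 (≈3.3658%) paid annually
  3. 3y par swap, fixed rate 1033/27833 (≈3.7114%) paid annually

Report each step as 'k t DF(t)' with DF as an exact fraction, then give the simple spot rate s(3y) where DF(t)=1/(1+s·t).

1 1 9501/10000
2 2 1873/2000
3 3 8967/10000
s(3y) = (1/(8967/10000) − 1)/(3) = 1033/26901 ≈ 3.8400%

step 1 [1y] zero: DF = P = 9501/10000 ≈ 0.950100
step 2 [2y] swap r/1=635/18866: DF=(1 − 635/18866·(0.950100))/(1+635/18866) = 1873/2000 ≈ 0.936500
step 3 [3y] swap r/1=1033/27833: DF=(1 − 1033/27833·(0.950100+0.936500))/(1+1033/27833) = 8967/10000 ≈ 0.896700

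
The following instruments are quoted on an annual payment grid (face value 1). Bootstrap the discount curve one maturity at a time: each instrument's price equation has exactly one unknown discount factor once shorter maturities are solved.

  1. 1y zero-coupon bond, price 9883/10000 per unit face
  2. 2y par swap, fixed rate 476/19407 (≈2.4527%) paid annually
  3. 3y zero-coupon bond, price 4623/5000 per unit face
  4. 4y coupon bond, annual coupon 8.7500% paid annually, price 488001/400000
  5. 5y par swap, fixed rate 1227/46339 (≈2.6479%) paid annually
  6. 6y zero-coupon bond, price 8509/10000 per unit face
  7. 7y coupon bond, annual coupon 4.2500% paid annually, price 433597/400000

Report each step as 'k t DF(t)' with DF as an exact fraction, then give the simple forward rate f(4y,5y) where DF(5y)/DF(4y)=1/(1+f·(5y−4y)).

step 1 [1y] zero: DF = P = 9883/10000 ≈ 0.988300
step 2 [2y] swap r/1=476/19407: DF=(1 − 476/19407·(0.988300))/(1+476/19407) = 2381/2500 ≈ 0.952400
step 3 [3y] zero: DF = P = 4623/5000 ≈ 0.924600
step 4 [4y] bond c/1=7/80: DF=(488001/400000 − 7/80·(0.988300+0.952400+0.924600))/(1+7/80) = 8913/10000 ≈ 0.891300
step 5 [5y] swap r/1=1227/46339: DF=(1 − 1227/46339·(0.988300+0.952400+0.924600+0.891300))/(1+1227/46339) = 8773/10000 ≈ 0.877300
step 6 [6y] zero: DF = P = 8509/10000 ≈ 0.850900
step 7 [7y] bond c/1=17/400: DF=(433597/400000 − 17/400·(0.988300+0.952400+0.924600+0.891300+0.877300+0.850900))/(1+17/400) = 4081/5000 ≈ 0.816200

1 1 9883/10000
2 2 2381/2500
3 3 4623/5000
4 4 8913/10000
5 5 8773/10000
6 6 8509/10000
7 7 4081/5000
f(4y,5y) = ((8913/10000)/(8773/10000) − 1)/(1) = 140/8773 ≈ 1.5958%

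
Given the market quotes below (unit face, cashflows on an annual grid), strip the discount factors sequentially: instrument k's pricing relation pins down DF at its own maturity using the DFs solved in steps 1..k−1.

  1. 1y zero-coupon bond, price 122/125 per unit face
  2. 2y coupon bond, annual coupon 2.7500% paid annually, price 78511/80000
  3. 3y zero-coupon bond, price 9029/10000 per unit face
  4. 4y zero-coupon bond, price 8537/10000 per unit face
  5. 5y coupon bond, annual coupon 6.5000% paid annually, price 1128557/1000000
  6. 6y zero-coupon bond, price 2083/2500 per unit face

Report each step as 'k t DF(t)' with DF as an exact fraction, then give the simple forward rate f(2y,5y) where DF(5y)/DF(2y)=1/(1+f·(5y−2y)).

1 1 122/125
2 2 929/1000
3 3 9029/10000
4 4 8537/10000
5 5 4181/5000
6 6 2083/2500
f(2y,5y) = ((929/1000)/(4181/5000) − 1)/(3) = 464/12543 ≈ 3.6993%

step 1 [1y] zero: DF = P = 122/125 ≈ 0.976000
step 2 [2y] bond c/1=11/400: DF=(78511/80000 − 11/400·(0.976000))/(1+11/400) = 929/1000 ≈ 0.929000
step 3 [3y] zero: DF = P = 9029/10000 ≈ 0.902900
step 4 [4y] zero: DF = P = 8537/10000 ≈ 0.853700
step 5 [5y] bond c/1=13/200: DF=(1128557/1000000 − 13/200·(0.976000+0.929000+0.902900+0.853700))/(1+13/200) = 4181/5000 ≈ 0.836200
step 6 [6y] zero: DF = P = 2083/2500 ≈ 0.833200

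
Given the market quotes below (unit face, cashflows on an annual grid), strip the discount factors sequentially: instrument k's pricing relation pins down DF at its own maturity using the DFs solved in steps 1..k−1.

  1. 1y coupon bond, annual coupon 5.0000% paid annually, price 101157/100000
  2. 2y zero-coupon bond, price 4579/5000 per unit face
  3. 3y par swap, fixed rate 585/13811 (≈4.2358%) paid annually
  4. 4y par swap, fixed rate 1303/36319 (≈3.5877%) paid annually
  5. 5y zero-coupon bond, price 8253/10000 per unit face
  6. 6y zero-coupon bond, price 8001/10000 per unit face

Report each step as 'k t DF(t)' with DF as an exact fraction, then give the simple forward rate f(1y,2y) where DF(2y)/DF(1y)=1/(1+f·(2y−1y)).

1 1 4817/5000
2 2 4579/5000
3 3 883/1000
4 4 8697/10000
5 5 8253/10000
6 6 8001/10000
f(1y,2y) = ((4817/5000)/(4579/5000) − 1)/(1) = 238/4579 ≈ 5.1976%

step 1 [1y] bond c/1=1/20: DF=(101157/100000 − 1/20·(0))/(1+1/20) = 4817/5000 ≈ 0.963400
step 2 [2y] zero: DF = P = 4579/5000 ≈ 0.915800
step 3 [3y] swap r/1=585/13811: DF=(1 − 585/13811·(0.963400+0.915800))/(1+585/13811) = 883/1000 ≈ 0.883000
step 4 [4y] swap r/1=1303/36319: DF=(1 − 1303/36319·(0.963400+0.915800+0.883000))/(1+1303/36319) = 8697/10000 ≈ 0.869700
step 5 [5y] zero: DF = P = 8253/10000 ≈ 0.825300
step 6 [6y] zero: DF = P = 8001/10000 ≈ 0.800100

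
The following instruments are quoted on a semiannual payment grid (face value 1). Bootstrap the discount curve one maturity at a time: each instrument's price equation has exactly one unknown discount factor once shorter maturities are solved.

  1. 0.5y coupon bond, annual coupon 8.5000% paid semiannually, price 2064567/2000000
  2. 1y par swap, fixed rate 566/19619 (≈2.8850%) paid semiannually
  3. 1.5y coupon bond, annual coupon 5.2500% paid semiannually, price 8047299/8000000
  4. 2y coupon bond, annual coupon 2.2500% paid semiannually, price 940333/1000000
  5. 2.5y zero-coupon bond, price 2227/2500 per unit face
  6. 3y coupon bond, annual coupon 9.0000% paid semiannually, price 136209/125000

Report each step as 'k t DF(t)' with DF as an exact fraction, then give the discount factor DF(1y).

1 1/2 4951/5000
2 1 9717/10000
3 3/2 93/100
4 2 8977/10000
5 5/2 2227/2500
6 3 2103/2500
DF(1y) = 9717/10000 ≈ 0.971700

step 1 [0.5y] bond c/2=17/400: DF=(2064567/2000000 − 17/400·(0))/(1+17/400) = 4951/5000 ≈ 0.990200
step 2 [1y] swap r/2=283/19619: DF=(1 − 283/19619·(0.990200))/(1+283/19619) = 9717/10000 ≈ 0.971700
step 3 [1.5y] bond c/2=21/800: DF=(8047299/8000000 − 21/800·(0.990200+0.971700))/(1+21/800) = 93/100 ≈ 0.930000
step 4 [2y] bond c/2=9/800: DF=(940333/1000000 − 9/800·(0.990200+0.971700+0.930000))/(1+9/800) = 8977/10000 ≈ 0.897700
step 5 [2.5y] zero: DF = P = 2227/2500 ≈ 0.890800
step 6 [3y] bond c/2=9/200: DF=(136209/125000 − 9/200·(0.990200+0.971700+0.930000+0.897700+0.890800))/(1+9/200) = 2103/2500 ≈ 0.841200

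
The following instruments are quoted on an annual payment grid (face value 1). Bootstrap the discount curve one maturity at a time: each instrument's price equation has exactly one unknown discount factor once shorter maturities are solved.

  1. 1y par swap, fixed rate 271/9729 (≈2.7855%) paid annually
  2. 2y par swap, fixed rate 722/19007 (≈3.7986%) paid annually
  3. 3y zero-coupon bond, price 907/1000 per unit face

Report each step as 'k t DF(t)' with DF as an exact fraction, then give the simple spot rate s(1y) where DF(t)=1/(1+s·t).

1 1 9729/10000
2 2 4639/5000
3 3 907/1000
s(1y) = (1/(9729/10000) − 1)/(1) = 271/9729 ≈ 2.7855%

step 1 [1y] swap r/1=271/9729: DF=(1 − 271/9729·(0))/(1+271/9729) = 9729/10000 ≈ 0.972900
step 2 [2y] swap r/1=722/19007: DF=(1 − 722/19007·(0.972900))/(1+722/19007) = 4639/5000 ≈ 0.927800
step 3 [3y] zero: DF = P = 907/1000 ≈ 0.907000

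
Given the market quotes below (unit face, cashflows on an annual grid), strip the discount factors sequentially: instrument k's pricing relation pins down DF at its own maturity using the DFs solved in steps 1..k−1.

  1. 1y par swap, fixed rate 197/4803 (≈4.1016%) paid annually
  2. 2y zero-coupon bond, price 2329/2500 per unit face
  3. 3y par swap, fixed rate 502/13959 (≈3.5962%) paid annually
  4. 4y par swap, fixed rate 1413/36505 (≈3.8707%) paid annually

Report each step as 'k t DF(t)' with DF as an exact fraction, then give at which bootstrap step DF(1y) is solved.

1 1 4803/5000
2 2 2329/2500
3 3 2249/2500
4 4 8587/10000
DF(1y) is solved at step 1

step 1 [1y] swap r/1=197/4803: DF=(1 − 197/4803·(0))/(1+197/4803) = 4803/5000 ≈ 0.960600
step 2 [2y] zero: DF = P = 2329/2500 ≈ 0.931600
step 3 [3y] swap r/1=502/13959: DF=(1 − 502/13959·(0.960600+0.931600))/(1+502/13959) = 2249/2500 ≈ 0.899600
step 4 [4y] swap r/1=1413/36505: DF=(1 − 1413/36505·(0.960600+0.931600+0.899600))/(1+1413/36505) = 8587/10000 ≈ 0.858700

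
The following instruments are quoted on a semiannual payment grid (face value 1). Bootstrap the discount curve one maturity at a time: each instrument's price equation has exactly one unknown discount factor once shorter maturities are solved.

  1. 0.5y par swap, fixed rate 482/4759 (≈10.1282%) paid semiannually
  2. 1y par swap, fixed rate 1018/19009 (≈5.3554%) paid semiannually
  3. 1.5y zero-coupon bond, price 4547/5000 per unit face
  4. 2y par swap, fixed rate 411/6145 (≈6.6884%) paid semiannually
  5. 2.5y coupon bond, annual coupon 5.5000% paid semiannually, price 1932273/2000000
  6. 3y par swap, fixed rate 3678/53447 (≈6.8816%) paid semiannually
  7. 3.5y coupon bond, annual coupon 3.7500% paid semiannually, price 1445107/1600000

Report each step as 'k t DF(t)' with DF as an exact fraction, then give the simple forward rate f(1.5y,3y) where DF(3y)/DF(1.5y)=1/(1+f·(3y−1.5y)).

step 1 [0.5y] swap r/2=241/4759: DF=(1 − 241/4759·(0))/(1+241/4759) = 4759/5000 ≈ 0.951800
step 2 [1y] swap r/2=509/19009: DF=(1 − 509/19009·(0.951800))/(1+509/19009) = 9491/10000 ≈ 0.949100
step 3 [1.5y] zero: DF = P = 4547/5000 ≈ 0.909400
step 4 [2y] swap r/2=411/12290: DF=(1 − 411/12290·(0.951800+0.949100+0.909400))/(1+411/12290) = 8767/10000 ≈ 0.876700
step 5 [2.5y] bond c/2=11/400: DF=(1932273/2000000 − 11/400·(0.951800+0.949100+0.909400+0.876700))/(1+11/400) = 526/625 ≈ 0.841600
step 6 [3y] swap r/2=1839/53447: DF=(1 − 1839/53447·(0.951800+0.949100+0.909400+0.876700+0.841600))/(1+1839/53447) = 8161/10000 ≈ 0.816100
step 7 [3.5y] bond c/2=3/160: DF=(1445107/1600000 − 3/160·(0.951800+0.949100+0.909400+0.876700+0.841600+0.816100))/(1+3/160) = 3941/5000 ≈ 0.788200

1 1/2 4759/5000
2 1 9491/10000
3 3/2 4547/5000
4 2 8767/10000
5 5/2 526/625
6 3 8161/10000
7 7/2 3941/5000
f(1.5y,3y) = ((4547/5000)/(8161/10000) − 1)/(3/2) = 622/8161 ≈ 7.6216%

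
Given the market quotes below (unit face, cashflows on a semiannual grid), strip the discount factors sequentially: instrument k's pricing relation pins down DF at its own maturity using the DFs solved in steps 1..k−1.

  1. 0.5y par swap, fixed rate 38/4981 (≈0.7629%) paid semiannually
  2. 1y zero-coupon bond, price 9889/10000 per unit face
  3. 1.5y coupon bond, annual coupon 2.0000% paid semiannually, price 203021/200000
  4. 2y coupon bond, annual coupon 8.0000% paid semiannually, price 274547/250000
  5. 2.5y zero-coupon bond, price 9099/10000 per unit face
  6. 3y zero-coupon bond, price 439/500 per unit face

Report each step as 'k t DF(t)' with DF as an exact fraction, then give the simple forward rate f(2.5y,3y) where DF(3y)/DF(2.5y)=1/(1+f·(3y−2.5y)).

step 1 [0.5y] swap r/2=19/4981: DF=(1 − 19/4981·(0))/(1+19/4981) = 4981/5000 ≈ 0.996200
step 2 [1y] zero: DF = P = 9889/10000 ≈ 0.988900
step 3 [1.5y] bond c/2=1/100: DF=(203021/200000 − 1/100·(0.996200+0.988900))/(1+1/100) = 4927/5000 ≈ 0.985400
step 4 [2y] bond c/2=1/25: DF=(274547/250000 − 1/25·(0.996200+0.988900+0.985400))/(1+1/25) = 9417/10000 ≈ 0.941700
step 5 [2.5y] zero: DF = P = 9099/10000 ≈ 0.909900
step 6 [3y] zero: DF = P = 439/500 ≈ 0.878000

1 1/2 4981/5000
2 1 9889/10000
3 3/2 4927/5000
4 2 9417/10000
5 5/2 9099/10000
6 3 439/500
f(2.5y,3y) = ((9099/10000)/(439/500) − 1)/(1/2) = 319/4390 ≈ 7.2665%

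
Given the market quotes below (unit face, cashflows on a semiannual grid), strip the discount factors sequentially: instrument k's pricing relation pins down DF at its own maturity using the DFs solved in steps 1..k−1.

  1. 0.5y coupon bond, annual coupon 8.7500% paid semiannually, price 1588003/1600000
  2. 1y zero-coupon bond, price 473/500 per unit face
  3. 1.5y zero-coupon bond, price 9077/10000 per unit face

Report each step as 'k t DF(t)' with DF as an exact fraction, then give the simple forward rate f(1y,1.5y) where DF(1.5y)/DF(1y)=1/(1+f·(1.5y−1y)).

1 1/2 9509/10000
2 1 473/500
3 3/2 9077/10000
f(1y,1.5y) = ((473/500)/(9077/10000) − 1)/(1/2) = 766/9077 ≈ 8.4389%

step 1 [0.5y] bond c/2=7/160: DF=(1588003/1600000 − 7/160·(0))/(1+7/160) = 9509/10000 ≈ 0.950900
step 2 [1y] zero: DF = P = 473/500 ≈ 0.946000
step 3 [1.5y] zero: DF = P = 9077/10000 ≈ 0.907700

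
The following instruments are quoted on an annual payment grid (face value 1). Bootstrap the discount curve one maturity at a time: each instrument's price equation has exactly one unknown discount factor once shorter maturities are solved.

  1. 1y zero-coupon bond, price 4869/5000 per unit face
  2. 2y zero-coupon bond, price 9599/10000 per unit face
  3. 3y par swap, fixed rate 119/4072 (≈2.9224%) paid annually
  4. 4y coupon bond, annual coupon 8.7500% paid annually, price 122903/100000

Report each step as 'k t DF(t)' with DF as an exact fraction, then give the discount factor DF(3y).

1 1 4869/5000
2 2 9599/10000
3 3 9167/10000
4 4 563/625
DF(3y) = 9167/10000 ≈ 0.916700

step 1 [1y] zero: DF = P = 4869/5000 ≈ 0.973800
step 2 [2y] zero: DF = P = 9599/10000 ≈ 0.959900
step 3 [3y] swap r/1=119/4072: DF=(1 − 119/4072·(0.973800+0.959900))/(1+119/4072) = 9167/10000 ≈ 0.916700
step 4 [4y] bond c/1=7/80: DF=(122903/100000 − 7/80·(0.973800+0.959900+0.916700))/(1+7/80) = 563/625 ≈ 0.900800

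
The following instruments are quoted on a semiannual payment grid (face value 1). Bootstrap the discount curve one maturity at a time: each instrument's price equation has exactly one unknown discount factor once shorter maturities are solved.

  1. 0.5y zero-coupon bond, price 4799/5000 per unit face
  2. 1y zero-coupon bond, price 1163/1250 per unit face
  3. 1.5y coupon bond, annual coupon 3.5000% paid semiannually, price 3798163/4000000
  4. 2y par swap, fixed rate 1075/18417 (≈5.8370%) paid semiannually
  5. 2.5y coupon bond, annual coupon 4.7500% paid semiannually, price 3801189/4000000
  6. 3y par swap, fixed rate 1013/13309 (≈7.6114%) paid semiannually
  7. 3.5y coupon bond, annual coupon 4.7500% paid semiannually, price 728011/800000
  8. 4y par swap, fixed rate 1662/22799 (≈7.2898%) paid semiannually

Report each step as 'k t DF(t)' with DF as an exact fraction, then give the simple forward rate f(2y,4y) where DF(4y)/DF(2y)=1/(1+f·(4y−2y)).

step 1 [0.5y] zero: DF = P = 4799/5000 ≈ 0.959800
step 2 [1y] zero: DF = P = 1163/1250 ≈ 0.930400
step 3 [1.5y] bond c/2=7/400: DF=(3798163/4000000 − 7/400·(0.959800+0.930400))/(1+7/400) = 9007/10000 ≈ 0.900700
step 4 [2y] swap r/2=1075/36834: DF=(1 − 1075/36834·(0.959800+0.930400+0.900700))/(1+1075/36834) = 357/400 ≈ 0.892500
step 5 [2.5y] bond c/2=19/800: DF=(3801189/4000000 − 19/800·(0.959800+0.930400+0.900700+0.892500))/(1+19/800) = 2107/2500 ≈ 0.842800
step 6 [3y] swap r/2=1013/26618: DF=(1 − 1013/26618·(0.959800+0.930400+0.900700+0.892500+0.842800))/(1+1013/26618) = 3987/5000 ≈ 0.797400
step 7 [3.5y] bond c/2=19/800: DF=(728011/800000 − 19/800·(0.959800+0.930400+0.900700+0.892500+0.842800+0.797400))/(1+19/800) = 3827/5000 ≈ 0.765400
step 8 [4y] swap r/2=831/22799: DF=(1 − 831/22799·(0.959800+0.930400+0.900700+0.892500+0.842800+0.797400+0.765400))/(1+831/22799) = 7507/10000 ≈ 0.750700

1 1/2 4799/5000
2 1 1163/1250
3 3/2 9007/10000
4 2 357/400
5 5/2 2107/2500
6 3 3987/5000
7 7/2 3827/5000
8 4 7507/10000
f(2y,4y) = ((357/400)/(7507/10000) − 1)/(2) = 709/7507 ≈ 9.4445%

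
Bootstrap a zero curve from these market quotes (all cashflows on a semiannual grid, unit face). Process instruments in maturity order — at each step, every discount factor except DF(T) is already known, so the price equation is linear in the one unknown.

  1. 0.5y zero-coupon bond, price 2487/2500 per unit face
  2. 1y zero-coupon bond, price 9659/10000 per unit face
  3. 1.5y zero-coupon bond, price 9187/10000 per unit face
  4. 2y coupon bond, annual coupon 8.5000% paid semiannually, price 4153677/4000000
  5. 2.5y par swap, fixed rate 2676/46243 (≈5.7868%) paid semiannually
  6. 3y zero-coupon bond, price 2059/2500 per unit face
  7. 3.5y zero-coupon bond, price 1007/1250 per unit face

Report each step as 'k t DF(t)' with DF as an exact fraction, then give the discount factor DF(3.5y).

step 1 [0.5y] zero: DF = P = 2487/2500 ≈ 0.994800
step 2 [1y] zero: DF = P = 9659/10000 ≈ 0.965900
step 3 [1.5y] zero: DF = P = 9187/10000 ≈ 0.918700
step 4 [2y] bond c/2=17/400: DF=(4153677/4000000 − 17/400·(0.994800+0.965900+0.918700))/(1+17/400) = 8787/10000 ≈ 0.878700
step 5 [2.5y] swap r/2=1338/46243: DF=(1 − 1338/46243·(0.994800+0.965900+0.918700+0.878700))/(1+1338/46243) = 4331/5000 ≈ 0.866200
step 6 [3y] zero: DF = P = 2059/2500 ≈ 0.823600
step 7 [3.5y] zero: DF = P = 1007/1250 ≈ 0.805600

1 1/2 2487/2500
2 1 9659/10000
3 3/2 9187/10000
4 2 8787/10000
5 5/2 4331/5000
6 3 2059/2500
7 7/2 1007/1250
DF(3.5y) = 1007/1250 ≈ 0.805600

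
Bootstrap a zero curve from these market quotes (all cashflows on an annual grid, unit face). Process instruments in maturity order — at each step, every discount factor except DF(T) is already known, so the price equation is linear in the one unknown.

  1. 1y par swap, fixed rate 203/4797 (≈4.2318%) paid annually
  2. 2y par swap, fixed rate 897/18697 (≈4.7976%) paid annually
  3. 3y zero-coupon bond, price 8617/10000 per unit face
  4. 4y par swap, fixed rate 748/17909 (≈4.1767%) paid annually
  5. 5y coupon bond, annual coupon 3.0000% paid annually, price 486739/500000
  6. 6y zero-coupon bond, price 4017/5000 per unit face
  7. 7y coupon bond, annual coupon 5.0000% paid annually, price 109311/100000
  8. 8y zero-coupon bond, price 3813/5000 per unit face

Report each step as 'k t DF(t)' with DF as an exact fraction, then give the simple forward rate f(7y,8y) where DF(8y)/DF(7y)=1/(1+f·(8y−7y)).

step 1 [1y] swap r/1=203/4797: DF=(1 − 203/4797·(0))/(1+203/4797) = 4797/5000 ≈ 0.959400
step 2 [2y] swap r/1=897/18697: DF=(1 − 897/18697·(0.959400))/(1+897/18697) = 9103/10000 ≈ 0.910300
step 3 [3y] zero: DF = P = 8617/10000 ≈ 0.861700
step 4 [4y] swap r/1=748/17909: DF=(1 − 748/17909·(0.959400+0.910300+0.861700))/(1+748/17909) = 1063/1250 ≈ 0.850400
step 5 [5y] bond c/1=3/100: DF=(486739/500000 − 3/100·(0.959400+0.910300+0.861700+0.850400))/(1+3/100) = 1051/1250 ≈ 0.840800
step 6 [6y] zero: DF = P = 4017/5000 ≈ 0.803400
step 7 [7y] bond c/1=1/20: DF=(109311/100000 − 1/20·(0.959400+0.910300+0.861700+0.850400+0.840800+0.803400))/(1+1/20) = 3961/5000 ≈ 0.792200
step 8 [8y] zero: DF = P = 3813/5000 ≈ 0.762600

1 1 4797/5000
2 2 9103/10000
3 3 8617/10000
4 4 1063/1250
5 5 1051/1250
6 6 4017/5000
7 7 3961/5000
8 8 3813/5000
f(7y,8y) = ((3961/5000)/(3813/5000) − 1)/(1) = 148/3813 ≈ 3.8815%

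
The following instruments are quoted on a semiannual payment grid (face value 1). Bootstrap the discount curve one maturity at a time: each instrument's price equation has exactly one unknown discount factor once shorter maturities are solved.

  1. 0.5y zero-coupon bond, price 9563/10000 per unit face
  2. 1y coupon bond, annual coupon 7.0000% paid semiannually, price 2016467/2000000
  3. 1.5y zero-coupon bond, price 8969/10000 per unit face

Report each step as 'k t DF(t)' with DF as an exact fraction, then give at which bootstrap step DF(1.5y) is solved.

step 1 [0.5y] zero: DF = P = 9563/10000 ≈ 0.956300
step 2 [1y] bond c/2=7/200: DF=(2016467/2000000 − 7/200·(0.956300))/(1+7/200) = 4709/5000 ≈ 0.941800
step 3 [1.5y] zero: DF = P = 8969/10000 ≈ 0.896900

1 1/2 9563/10000
2 1 4709/5000
3 3/2 8969/10000
DF(1.5y) is solved at step 3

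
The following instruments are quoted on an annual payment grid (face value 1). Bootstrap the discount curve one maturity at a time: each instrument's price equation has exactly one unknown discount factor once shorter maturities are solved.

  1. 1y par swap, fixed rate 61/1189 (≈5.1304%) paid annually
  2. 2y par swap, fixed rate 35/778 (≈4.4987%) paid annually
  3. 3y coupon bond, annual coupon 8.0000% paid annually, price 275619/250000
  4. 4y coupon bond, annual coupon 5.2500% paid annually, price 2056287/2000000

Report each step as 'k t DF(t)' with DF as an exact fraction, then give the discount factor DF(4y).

1 1 1189/1250
2 2 229/250
3 3 353/400
4 4 8397/10000
DF(4y) = 8397/10000 ≈ 0.839700

step 1 [1y] swap r/1=61/1189: DF=(1 − 61/1189·(0))/(1+61/1189) = 1189/1250 ≈ 0.951200
step 2 [2y] swap r/1=35/778: DF=(1 − 35/778·(0.951200))/(1+35/778) = 229/250 ≈ 0.916000
step 3 [3y] bond c/1=2/25: DF=(275619/250000 − 2/25·(0.951200+0.916000))/(1+2/25) = 353/400 ≈ 0.882500
step 4 [4y] bond c/1=21/400: DF=(2056287/2000000 − 21/400·(0.951200+0.916000+0.882500))/(1+21/400) = 8397/10000 ≈ 0.839700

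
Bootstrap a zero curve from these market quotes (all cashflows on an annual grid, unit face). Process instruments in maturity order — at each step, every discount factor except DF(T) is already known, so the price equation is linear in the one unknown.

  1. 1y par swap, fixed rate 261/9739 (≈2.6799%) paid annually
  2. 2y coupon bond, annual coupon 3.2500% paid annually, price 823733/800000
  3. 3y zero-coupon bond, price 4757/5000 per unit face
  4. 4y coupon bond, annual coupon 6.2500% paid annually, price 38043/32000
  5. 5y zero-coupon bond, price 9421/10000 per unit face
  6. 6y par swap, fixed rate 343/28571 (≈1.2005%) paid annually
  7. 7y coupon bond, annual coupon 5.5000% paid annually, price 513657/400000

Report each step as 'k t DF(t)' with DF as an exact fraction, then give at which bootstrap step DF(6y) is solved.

1 1 9739/10000
2 2 4833/5000
3 3 4757/5000
4 4 593/625
5 5 9421/10000
6 6 4657/5000
7 7 9193/10000
DF(6y) is solved at step 6

step 1 [1y] swap r/1=261/9739: DF=(1 − 261/9739·(0))/(1+261/9739) = 9739/10000 ≈ 0.973900
step 2 [2y] bond c/1=13/400: DF=(823733/800000 − 13/400·(0.973900))/(1+13/400) = 4833/5000 ≈ 0.966600
step 3 [3y] zero: DF = P = 4757/5000 ≈ 0.951400
step 4 [4y] bond c/1=1/16: DF=(38043/32000 − 1/16·(0.973900+0.966600+0.951400))/(1+1/16) = 593/625 ≈ 0.948800
step 5 [5y] zero: DF = P = 9421/10000 ≈ 0.942100
step 6 [6y] swap r/1=343/28571: DF=(1 − 343/28571·(0.973900+0.966600+0.951400+0.948800+0.942100))/(1+343/28571) = 4657/5000 ≈ 0.931400
step 7 [7y] bond c/1=11/200: DF=(513657/400000 − 11/200·(0.973900+0.966600+0.951400+0.948800+0.942100+0.931400))/(1+11/200) = 9193/10000 ≈ 0.919300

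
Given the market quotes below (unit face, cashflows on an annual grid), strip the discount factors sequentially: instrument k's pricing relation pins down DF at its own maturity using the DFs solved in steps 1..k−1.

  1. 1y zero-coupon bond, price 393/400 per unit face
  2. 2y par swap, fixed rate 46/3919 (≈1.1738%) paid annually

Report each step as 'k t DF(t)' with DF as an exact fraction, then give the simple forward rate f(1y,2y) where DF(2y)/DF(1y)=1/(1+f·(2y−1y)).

1 1 393/400
2 2 977/1000
f(1y,2y) = ((393/400)/(977/1000) − 1)/(1) = 11/1954 ≈ 0.5629%

step 1 [1y] zero: DF = P = 393/400 ≈ 0.982500
step 2 [2y] swap r/1=46/3919: DF=(1 − 46/3919·(0.982500))/(1+46/3919) = 977/1000 ≈ 0.977000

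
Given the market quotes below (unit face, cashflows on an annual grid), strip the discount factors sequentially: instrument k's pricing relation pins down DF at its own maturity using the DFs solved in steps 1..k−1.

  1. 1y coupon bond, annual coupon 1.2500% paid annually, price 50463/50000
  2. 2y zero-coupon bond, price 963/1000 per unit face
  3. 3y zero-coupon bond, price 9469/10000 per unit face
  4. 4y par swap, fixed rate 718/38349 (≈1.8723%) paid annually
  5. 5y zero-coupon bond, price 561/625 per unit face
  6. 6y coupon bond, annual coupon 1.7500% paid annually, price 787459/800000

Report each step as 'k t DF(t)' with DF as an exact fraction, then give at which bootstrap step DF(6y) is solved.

1 1 623/625
2 2 963/1000
3 3 9469/10000
4 4 4641/5000
5 5 561/625
6 6 443/500
DF(6y) is solved at step 6

step 1 [1y] bond c/1=1/80: DF=(50463/50000 − 1/80·(0))/(1+1/80) = 623/625 ≈ 0.996800
step 2 [2y] zero: DF = P = 963/1000 ≈ 0.963000
step 3 [3y] zero: DF = P = 9469/10000 ≈ 0.946900
step 4 [4y] swap r/1=718/38349: DF=(1 − 718/38349·(0.996800+0.963000+0.946900))/(1+718/38349) = 4641/5000 ≈ 0.928200
step 5 [5y] zero: DF = P = 561/625 ≈ 0.897600
step 6 [6y] bond c/1=7/400: DF=(787459/800000 − 7/400·(0.996800+0.963000+0.946900+0.928200+0.897600))/(1+7/400) = 443/500 ≈ 0.886000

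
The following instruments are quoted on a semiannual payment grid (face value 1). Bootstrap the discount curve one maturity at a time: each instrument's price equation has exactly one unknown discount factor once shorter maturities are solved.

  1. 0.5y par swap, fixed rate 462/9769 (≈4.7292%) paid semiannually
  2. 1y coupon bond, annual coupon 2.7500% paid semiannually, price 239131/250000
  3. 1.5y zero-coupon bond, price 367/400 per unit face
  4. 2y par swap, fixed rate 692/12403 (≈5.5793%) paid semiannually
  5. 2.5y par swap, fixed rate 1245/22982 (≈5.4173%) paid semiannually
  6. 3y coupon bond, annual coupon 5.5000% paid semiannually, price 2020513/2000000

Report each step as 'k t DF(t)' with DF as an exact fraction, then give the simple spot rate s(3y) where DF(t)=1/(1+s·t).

step 1 [0.5y] swap r/2=231/9769: DF=(1 − 231/9769·(0))/(1+231/9769) = 9769/10000 ≈ 0.976900
step 2 [1y] bond c/2=11/800: DF=(239131/250000 − 11/800·(0.976900))/(1+11/800) = 9303/10000 ≈ 0.930300
step 3 [1.5y] zero: DF = P = 367/400 ≈ 0.917500
step 4 [2y] swap r/2=346/12403: DF=(1 − 346/12403·(0.976900+0.930300+0.917500))/(1+346/12403) = 4481/5000 ≈ 0.896200
step 5 [2.5y] swap r/2=1245/45964: DF=(1 − 1245/45964·(0.976900+0.930300+0.917500+0.896200))/(1+1245/45964) = 1751/2000 ≈ 0.875500
step 6 [3y] bond c/2=11/400: DF=(2020513/2000000 − 11/400·(0.976900+0.930300+0.917500+0.896200+0.875500))/(1+11/400) = 4301/5000 ≈ 0.860200

1 1/2 9769/10000
2 1 9303/10000
3 3/2 367/400
4 2 4481/5000
5 5/2 1751/2000
6 3 4301/5000
s(3y) = (1/(4301/5000) − 1)/(3) = 233/4301 ≈ 5.4173%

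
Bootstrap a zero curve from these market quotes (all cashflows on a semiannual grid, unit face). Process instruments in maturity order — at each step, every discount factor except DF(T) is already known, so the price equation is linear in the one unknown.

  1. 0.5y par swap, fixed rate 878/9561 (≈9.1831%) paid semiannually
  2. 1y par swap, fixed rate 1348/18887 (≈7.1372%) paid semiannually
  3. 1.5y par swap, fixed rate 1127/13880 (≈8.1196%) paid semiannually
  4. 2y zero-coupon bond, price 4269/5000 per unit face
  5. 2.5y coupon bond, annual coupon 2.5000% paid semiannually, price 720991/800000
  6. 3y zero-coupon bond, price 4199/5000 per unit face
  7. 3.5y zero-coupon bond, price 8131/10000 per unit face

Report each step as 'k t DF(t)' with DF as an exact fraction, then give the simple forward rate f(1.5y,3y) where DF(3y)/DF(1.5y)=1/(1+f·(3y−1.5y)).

1 1/2 9561/10000
2 1 4663/5000
3 3/2 8873/10000
4 2 4269/5000
5 5/2 8453/10000
6 3 4199/5000
7 7/2 8131/10000
f(1.5y,3y) = ((8873/10000)/(4199/5000) − 1)/(3/2) = 25/663 ≈ 3.7707%

step 1 [0.5y] swap r/2=439/9561: DF=(1 − 439/9561·(0))/(1+439/9561) = 9561/10000 ≈ 0.956100
step 2 [1y] swap r/2=674/18887: DF=(1 − 674/18887·(0.956100))/(1+674/18887) = 4663/5000 ≈ 0.932600
step 3 [1.5y] swap r/2=1127/27760: DF=(1 − 1127/27760·(0.956100+0.932600))/(1+1127/27760) = 8873/10000 ≈ 0.887300
step 4 [2y] zero: DF = P = 4269/5000 ≈ 0.853800
step 5 [2.5y] bond c/2=1/80: DF=(720991/800000 − 1/80·(0.956100+0.932600+0.887300+0.853800))/(1+1/80) = 8453/10000 ≈ 0.845300
step 6 [3y] zero: DF = P = 4199/5000 ≈ 0.839800
step 7 [3.5y] zero: DF = P = 8131/10000 ≈ 0.813100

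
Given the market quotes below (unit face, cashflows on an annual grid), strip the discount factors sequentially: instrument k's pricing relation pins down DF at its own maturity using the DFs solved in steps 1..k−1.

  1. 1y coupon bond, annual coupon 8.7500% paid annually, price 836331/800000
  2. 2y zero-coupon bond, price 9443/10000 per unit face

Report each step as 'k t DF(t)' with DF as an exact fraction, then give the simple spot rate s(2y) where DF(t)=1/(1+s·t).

step 1 [1y] bond c/1=7/80: DF=(836331/800000 − 7/80·(0))/(1+7/80) = 9613/10000 ≈ 0.961300
step 2 [2y] zero: DF = P = 9443/10000 ≈ 0.944300

1 1 9613/10000
2 2 9443/10000
s(2y) = (1/(9443/10000) − 1)/(2) = 557/18886 ≈ 2.9493%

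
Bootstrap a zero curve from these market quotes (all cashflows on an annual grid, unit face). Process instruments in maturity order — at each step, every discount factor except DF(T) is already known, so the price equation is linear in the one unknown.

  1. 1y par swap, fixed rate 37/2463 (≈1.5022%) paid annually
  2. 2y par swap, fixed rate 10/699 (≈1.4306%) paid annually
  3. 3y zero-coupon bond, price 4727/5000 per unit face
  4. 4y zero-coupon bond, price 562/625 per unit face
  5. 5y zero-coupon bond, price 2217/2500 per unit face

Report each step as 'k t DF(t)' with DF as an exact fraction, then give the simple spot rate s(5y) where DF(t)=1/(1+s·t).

step 1 [1y] swap r/1=37/2463: DF=(1 − 37/2463·(0))/(1+37/2463) = 2463/2500 ≈ 0.985200
step 2 [2y] swap r/1=10/699: DF=(1 − 10/699·(0.985200))/(1+10/699) = 243/250 ≈ 0.972000
step 3 [3y] zero: DF = P = 4727/5000 ≈ 0.945400
step 4 [4y] zero: DF = P = 562/625 ≈ 0.899200
step 5 [5y] zero: DF = P = 2217/2500 ≈ 0.886800

1 1 2463/2500
2 2 243/250
3 3 4727/5000
4 4 562/625
5 5 2217/2500
s(5y) = (1/(2217/2500) − 1)/(5) = 283/11085 ≈ 2.5530%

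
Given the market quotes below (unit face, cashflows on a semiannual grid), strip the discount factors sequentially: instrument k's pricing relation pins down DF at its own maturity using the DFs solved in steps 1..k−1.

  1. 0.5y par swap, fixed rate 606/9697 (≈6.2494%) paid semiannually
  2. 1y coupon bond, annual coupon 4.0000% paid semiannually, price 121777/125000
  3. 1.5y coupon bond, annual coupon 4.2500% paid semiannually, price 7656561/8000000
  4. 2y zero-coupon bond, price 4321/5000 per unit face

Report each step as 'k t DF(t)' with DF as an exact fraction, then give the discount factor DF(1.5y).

1 1/2 9697/10000
2 1 9361/10000
3 3/2 359/400
4 2 4321/5000
DF(1.5y) = 359/400 ≈ 0.897500

step 1 [0.5y] swap r/2=303/9697: DF=(1 − 303/9697·(0))/(1+303/9697) = 9697/10000 ≈ 0.969700
step 2 [1y] bond c/2=1/50: DF=(121777/125000 − 1/50·(0.969700))/(1+1/50) = 9361/10000 ≈ 0.936100
step 3 [1.5y] bond c/2=17/800: DF=(7656561/8000000 − 17/800·(0.969700+0.936100))/(1+17/800) = 359/400 ≈ 0.897500
step 4 [2y] zero: DF = P = 4321/5000 ≈ 0.864200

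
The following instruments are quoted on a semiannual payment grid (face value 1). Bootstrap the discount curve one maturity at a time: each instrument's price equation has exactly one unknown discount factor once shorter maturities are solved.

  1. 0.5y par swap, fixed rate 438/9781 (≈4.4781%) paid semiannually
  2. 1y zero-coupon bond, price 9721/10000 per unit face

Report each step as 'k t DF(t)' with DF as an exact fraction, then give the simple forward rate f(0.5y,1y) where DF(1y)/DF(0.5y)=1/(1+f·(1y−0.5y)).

1 1/2 9781/10000
2 1 9721/10000
f(0.5y,1y) = ((9781/10000)/(9721/10000) − 1)/(1/2) = 120/9721 ≈ 1.2344%

step 1 [0.5y] swap r/2=219/9781: DF=(1 − 219/9781·(0))/(1+219/9781) = 9781/10000 ≈ 0.978100
step 2 [1y] zero: DF = P = 9721/10000 ≈ 0.972100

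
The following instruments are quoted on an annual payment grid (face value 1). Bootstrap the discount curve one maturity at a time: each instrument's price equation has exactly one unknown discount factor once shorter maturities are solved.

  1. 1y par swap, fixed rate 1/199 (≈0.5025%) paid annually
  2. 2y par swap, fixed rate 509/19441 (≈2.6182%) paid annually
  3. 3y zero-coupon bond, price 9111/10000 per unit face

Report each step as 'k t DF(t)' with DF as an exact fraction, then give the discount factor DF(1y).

step 1 [1y] swap r/1=1/199: DF=(1 − 1/199·(0))/(1+1/199) = 199/200 ≈ 0.995000
step 2 [2y] swap r/1=509/19441: DF=(1 − 509/19441·(0.995000))/(1+509/19441) = 9491/10000 ≈ 0.949100
step 3 [3y] zero: DF = P = 9111/10000 ≈ 0.911100

1 1 199/200
2 2 9491/10000
3 3 9111/10000
DF(1y) = 199/200 ≈ 0.995000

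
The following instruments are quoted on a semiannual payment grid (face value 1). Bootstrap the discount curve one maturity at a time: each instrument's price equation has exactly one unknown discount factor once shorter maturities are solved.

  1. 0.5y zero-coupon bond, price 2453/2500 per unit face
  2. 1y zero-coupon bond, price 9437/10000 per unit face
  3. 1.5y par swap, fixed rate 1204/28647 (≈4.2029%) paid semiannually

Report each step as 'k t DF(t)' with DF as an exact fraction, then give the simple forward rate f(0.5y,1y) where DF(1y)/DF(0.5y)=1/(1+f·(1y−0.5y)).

step 1 [0.5y] zero: DF = P = 2453/2500 ≈ 0.981200
step 2 [1y] zero: DF = P = 9437/10000 ≈ 0.943700
step 3 [1.5y] swap r/2=602/28647: DF=(1 − 602/28647·(0.981200+0.943700))/(1+602/28647) = 4699/5000 ≈ 0.939800

1 1/2 2453/2500
2 1 9437/10000
3 3/2 4699/5000
f(0.5y,1y) = ((2453/2500)/(9437/10000) − 1)/(1/2) = 750/9437 ≈ 7.9474%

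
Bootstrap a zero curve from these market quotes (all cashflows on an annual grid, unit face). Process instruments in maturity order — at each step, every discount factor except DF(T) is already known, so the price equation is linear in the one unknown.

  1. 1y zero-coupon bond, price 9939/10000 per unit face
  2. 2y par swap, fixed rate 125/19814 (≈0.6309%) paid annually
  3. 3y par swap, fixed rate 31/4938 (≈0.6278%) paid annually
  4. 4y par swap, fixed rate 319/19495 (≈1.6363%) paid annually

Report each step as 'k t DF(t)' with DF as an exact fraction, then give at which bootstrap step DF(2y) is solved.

step 1 [1y] zero: DF = P = 9939/10000 ≈ 0.993900
step 2 [2y] swap r/1=125/19814: DF=(1 − 125/19814·(0.993900))/(1+125/19814) = 79/80 ≈ 0.987500
step 3 [3y] swap r/1=31/4938: DF=(1 − 31/4938·(0.993900+0.987500))/(1+31/4938) = 4907/5000 ≈ 0.981400
step 4 [4y] swap r/1=319/19495: DF=(1 − 319/19495·(0.993900+0.987500+0.981400))/(1+319/19495) = 4681/5000 ≈ 0.936200

1 1 9939/10000
2 2 79/80
3 3 4907/5000
4 4 4681/5000
DF(2y) is solved at step 2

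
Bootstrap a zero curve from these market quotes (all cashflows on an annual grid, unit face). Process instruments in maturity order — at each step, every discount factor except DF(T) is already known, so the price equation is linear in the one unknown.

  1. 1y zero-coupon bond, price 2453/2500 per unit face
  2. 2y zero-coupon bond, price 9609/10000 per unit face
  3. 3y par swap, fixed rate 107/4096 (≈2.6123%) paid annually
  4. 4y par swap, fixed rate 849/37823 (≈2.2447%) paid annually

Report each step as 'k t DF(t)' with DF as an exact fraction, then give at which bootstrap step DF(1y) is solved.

1 1 2453/2500
2 2 9609/10000
3 3 9251/10000
4 4 9151/10000
DF(1y) is solved at step 1

step 1 [1y] zero: DF = P = 2453/2500 ≈ 0.981200
step 2 [2y] zero: DF = P = 9609/10000 ≈ 0.960900
step 3 [3y] swap r/1=107/4096: DF=(1 − 107/4096·(0.981200+0.960900))/(1+107/4096) = 9251/10000 ≈ 0.925100
step 4 [4y] swap r/1=849/37823: DF=(1 − 849/37823·(0.981200+0.960900+0.925100))/(1+849/37823) = 9151/10000 ≈ 0.915100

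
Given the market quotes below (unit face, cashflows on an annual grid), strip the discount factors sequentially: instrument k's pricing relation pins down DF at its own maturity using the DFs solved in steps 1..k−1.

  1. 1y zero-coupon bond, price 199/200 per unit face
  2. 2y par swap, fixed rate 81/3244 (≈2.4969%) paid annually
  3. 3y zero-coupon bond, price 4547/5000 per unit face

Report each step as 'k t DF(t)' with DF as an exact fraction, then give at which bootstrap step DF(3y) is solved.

step 1 [1y] zero: DF = P = 199/200 ≈ 0.995000
step 2 [2y] swap r/1=81/3244: DF=(1 − 81/3244·(0.995000))/(1+81/3244) = 4757/5000 ≈ 0.951400
step 3 [3y] zero: DF = P = 4547/5000 ≈ 0.909400

1 1 199/200
2 2 4757/5000
3 3 4547/5000
DF(3y) is solved at step 3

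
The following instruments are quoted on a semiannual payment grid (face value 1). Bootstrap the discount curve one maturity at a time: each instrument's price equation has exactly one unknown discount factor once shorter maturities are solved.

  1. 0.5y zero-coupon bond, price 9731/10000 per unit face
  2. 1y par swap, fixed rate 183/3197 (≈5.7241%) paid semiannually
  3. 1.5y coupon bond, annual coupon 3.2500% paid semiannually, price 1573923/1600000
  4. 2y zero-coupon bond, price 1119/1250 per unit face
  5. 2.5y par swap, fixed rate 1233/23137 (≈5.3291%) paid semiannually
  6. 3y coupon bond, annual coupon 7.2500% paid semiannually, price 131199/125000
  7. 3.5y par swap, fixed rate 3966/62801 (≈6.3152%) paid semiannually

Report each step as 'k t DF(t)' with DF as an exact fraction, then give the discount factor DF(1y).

1 1/2 9731/10000
2 1 9451/10000
3 3/2 9373/10000
4 2 1119/1250
5 5/2 8767/10000
6 3 851/1000
7 7/2 8017/10000
DF(1y) = 9451/10000 ≈ 0.945100

step 1 [0.5y] zero: DF = P = 9731/10000 ≈ 0.973100
step 2 [1y] swap r/2=183/6394: DF=(1 − 183/6394·(0.973100))/(1+183/6394) = 9451/10000 ≈ 0.945100
step 3 [1.5y] bond c/2=13/800: DF=(1573923/1600000 − 13/800·(0.973100+0.945100))/(1+13/800) = 9373/10000 ≈ 0.937300
step 4 [2y] zero: DF = P = 1119/1250 ≈ 0.895200
step 5 [2.5y] swap r/2=1233/46274: DF=(1 − 1233/46274·(0.973100+0.945100+0.937300+0.895200))/(1+1233/46274) = 8767/10000 ≈ 0.876700
step 6 [3y] bond c/2=29/800: DF=(131199/125000 − 29/800·(0.973100+0.945100+0.937300+0.895200+0.876700))/(1+29/800) = 851/1000 ≈ 0.851000
step 7 [3.5y] swap r/2=1983/62801: DF=(1 − 1983/62801·(0.973100+0.945100+0.937300+0.895200+0.876700+0.851000))/(1+1983/62801) = 8017/10000 ≈ 0.801700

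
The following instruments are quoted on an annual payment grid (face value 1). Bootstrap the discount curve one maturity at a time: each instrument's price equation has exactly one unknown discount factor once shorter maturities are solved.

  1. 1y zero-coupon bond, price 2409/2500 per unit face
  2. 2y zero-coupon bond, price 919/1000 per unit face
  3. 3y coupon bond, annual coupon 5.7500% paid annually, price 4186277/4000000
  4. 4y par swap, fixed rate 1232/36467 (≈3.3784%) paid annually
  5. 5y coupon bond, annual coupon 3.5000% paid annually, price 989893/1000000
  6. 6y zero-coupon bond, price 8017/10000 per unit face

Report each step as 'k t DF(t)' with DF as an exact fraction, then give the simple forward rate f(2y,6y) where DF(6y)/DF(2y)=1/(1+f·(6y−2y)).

step 1 [1y] zero: DF = P = 2409/2500 ≈ 0.963600
step 2 [2y] zero: DF = P = 919/1000 ≈ 0.919000
step 3 [3y] bond c/1=23/400: DF=(4186277/4000000 − 23/400·(0.963600+0.919000))/(1+23/400) = 8873/10000 ≈ 0.887300
step 4 [4y] swap r/1=1232/36467: DF=(1 − 1232/36467·(0.963600+0.919000+0.887300))/(1+1232/36467) = 548/625 ≈ 0.876800
step 5 [5y] bond c/1=7/200: DF=(989893/1000000 − 7/200·(0.963600+0.919000+0.887300+0.876800))/(1+7/200) = 8331/10000 ≈ 0.833100
step 6 [6y] zero: DF = P = 8017/10000 ≈ 0.801700

1 1 2409/2500
2 2 919/1000
3 3 8873/10000
4 4 548/625
5 5 8331/10000
6 6 8017/10000
f(2y,6y) = ((919/1000)/(8017/10000) − 1)/(4) = 1173/32068 ≈ 3.6579%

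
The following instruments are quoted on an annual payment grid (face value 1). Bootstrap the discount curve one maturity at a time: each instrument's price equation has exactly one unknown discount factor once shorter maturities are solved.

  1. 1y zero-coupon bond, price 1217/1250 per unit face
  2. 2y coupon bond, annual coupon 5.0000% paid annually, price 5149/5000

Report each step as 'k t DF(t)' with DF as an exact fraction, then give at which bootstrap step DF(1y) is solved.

step 1 [1y] zero: DF = P = 1217/1250 ≈ 0.973600
step 2 [2y] bond c/1=1/20: DF=(5149/5000 − 1/20·(0.973600))/(1+1/20) = 584/625 ≈ 0.934400

1 1 1217/1250
2 2 584/625
DF(1y) is solved at step 1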